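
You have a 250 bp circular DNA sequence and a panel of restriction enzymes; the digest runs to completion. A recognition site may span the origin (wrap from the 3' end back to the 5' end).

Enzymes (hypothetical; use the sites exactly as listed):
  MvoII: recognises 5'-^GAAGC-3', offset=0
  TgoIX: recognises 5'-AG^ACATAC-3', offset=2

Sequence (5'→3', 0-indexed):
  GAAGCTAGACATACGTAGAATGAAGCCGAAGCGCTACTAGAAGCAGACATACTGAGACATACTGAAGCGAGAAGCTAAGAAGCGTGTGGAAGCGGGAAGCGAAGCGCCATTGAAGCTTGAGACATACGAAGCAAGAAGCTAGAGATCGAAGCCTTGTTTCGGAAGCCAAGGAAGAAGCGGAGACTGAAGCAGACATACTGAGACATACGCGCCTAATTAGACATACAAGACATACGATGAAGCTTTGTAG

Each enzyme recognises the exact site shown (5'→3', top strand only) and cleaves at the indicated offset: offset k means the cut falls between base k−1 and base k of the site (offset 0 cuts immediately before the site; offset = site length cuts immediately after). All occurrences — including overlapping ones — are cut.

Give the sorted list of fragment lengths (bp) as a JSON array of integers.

Per-enzyme occurrences:
  MvoII (GAAGC, off=0): starts [0, 21, 27, 39, 63, 70, 78, 88, 95, 100, 111, 127, 134, 147, 161, 173, 185, 238] → cuts [0, 21, 27, 39, 63, 70, 78, 88, 95, 100, 111, 127, 134, 147, 161, 173, 185, 238]
  TgoIX (AGACATAC, off=2): starts [6, 44, 54, 119, 190, 200, 218, 227] → cuts [8, 46, 56, 121, 192, 202, 220, 229]

Pooled cuts: [0, 8, 21, 27, 39, 46, 56, 63, 70, 78, 88, 95, 100, 111, 121, 127, 134, 147, 161, 173, 185, 192, 202, 220, 229, 238]

Fragment lengths:
  0→8: 8 bp
  8→21: 13 bp
  21→27: 6 bp
  27→39: 12 bp
  39→46: 7 bp
  46→56: 10 bp
  56→63: 7 bp
  63→70: 7 bp
  70→78: 8 bp
  78→88: 10 bp
  88→95: 7 bp
  95→100: 5 bp
  100→111: 11 bp
  111→121: 10 bp
  121→127: 6 bp
  127→134: 7 bp
  134→147: 13 bp
  147→161: 14 bp
  161→173: 12 bp
  173→185: 12 bp
  185→192: 7 bp
  192→202: 10 bp
  202→220: 18 bp
  220→229: 9 bp
  229→238: 9 bp
  238→0 (wrap): 250-238+0 = 12 bp

[5,6,6,7,7,7,7,7,7,8,8,9,9,10,10,10,10,11,12,12,12,12,13,13,14,18]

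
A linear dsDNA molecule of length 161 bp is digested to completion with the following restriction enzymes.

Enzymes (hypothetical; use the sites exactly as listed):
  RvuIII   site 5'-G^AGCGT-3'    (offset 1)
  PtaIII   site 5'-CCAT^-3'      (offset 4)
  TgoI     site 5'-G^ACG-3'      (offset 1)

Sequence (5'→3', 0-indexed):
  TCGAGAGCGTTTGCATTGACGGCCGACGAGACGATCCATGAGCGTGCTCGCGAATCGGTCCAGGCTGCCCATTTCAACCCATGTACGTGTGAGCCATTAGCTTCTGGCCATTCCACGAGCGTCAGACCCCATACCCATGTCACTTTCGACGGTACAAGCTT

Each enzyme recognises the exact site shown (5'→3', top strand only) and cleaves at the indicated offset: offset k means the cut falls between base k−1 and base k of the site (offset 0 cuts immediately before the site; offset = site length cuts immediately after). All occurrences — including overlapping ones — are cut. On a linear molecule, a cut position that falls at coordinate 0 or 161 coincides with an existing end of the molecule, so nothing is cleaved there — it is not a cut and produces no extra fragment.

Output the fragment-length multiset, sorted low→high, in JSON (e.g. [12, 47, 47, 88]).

Per-enzyme occurrences:
  RvuIII (GAGCGT, off=1): starts [4, 39, 116] → cuts [5, 40, 117]
  PtaIII (CCAT, off=4): starts [35, 68, 78, 93, 107, 128, 134] → cuts [39, 72, 82, 97, 111, 132, 138]
  TgoI (GACG, off=1): starts [17, 24, 29, 147] → cuts [18, 25, 30, 148]

Pooled cuts: [5, 18, 25, 30, 39, 40, 72, 82, 97, 111, 117, 132, 138, 148]

Fragments:
  [0,5): 5 bp
  [5,18): 13 bp
  [18,25): 7 bp
  [25,30): 5 bp
  [30,39): 9 bp
  [39,40): 1 bp
  [40,72): 32 bp
  [72,82): 10 bp
  [82,97): 15 bp
  [97,111): 14 bp
  [111,117): 6 bp
  [117,132): 15 bp
  [132,138): 6 bp
  [138,148): 10 bp
  [148,161): 13 bp

[1,5,5,6,6,7,9,10,10,13,13,14,15,15,32]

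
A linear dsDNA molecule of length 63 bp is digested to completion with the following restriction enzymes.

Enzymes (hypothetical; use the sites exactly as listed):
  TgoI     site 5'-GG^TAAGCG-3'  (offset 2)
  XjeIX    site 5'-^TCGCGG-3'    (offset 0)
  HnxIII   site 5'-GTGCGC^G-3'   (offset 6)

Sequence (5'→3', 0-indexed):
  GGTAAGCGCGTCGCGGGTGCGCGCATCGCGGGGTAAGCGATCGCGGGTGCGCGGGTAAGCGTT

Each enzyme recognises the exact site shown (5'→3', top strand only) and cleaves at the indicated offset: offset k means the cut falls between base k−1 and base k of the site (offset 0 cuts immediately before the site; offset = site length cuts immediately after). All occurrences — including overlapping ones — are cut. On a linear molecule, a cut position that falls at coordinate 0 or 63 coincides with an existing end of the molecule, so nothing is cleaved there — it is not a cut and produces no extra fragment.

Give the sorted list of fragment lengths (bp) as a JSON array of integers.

Scan for sites:
  TgoI (GGTAAGCG, off=2): starts [0, 31, 53] → cuts [2, 33, 55]
  XjeIX (TCGCGG, off=0): starts [10, 25, 40] → cuts [10, 25, 40]
  HnxIII (GTGCGCG, off=6): starts [16, 46] → cuts [22, 52]

Pooled cuts: [2, 10, 22, 25, 33, 40, 52, 55]

Fragments:
  [0,2): 2 bp
  [2,10): 8 bp
  [10,22): 12 bp
  [22,25): 3 bp
  [25,33): 8 bp
  [33,40): 7 bp
  [40,52): 12 bp
  [52,55): 3 bp
  [55,63): 8 bp

[2,3,3,7,8,8,8,12,12]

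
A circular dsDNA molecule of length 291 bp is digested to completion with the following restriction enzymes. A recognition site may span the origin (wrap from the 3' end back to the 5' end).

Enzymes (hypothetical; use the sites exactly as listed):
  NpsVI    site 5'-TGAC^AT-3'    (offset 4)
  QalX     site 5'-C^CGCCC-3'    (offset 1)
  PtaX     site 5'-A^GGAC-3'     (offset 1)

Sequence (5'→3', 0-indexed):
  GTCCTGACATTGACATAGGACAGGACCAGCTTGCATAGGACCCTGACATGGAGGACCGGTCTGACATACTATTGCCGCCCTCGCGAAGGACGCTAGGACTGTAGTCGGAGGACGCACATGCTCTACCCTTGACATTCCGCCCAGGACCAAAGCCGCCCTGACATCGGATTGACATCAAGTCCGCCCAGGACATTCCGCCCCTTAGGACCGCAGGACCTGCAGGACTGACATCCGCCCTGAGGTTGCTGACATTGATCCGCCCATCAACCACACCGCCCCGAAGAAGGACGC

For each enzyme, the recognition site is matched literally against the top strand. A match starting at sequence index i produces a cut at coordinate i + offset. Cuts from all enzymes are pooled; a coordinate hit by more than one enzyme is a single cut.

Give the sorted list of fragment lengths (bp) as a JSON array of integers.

[3,3,4,5,5,6,6,6,7,8,8,8,8,8,9,9,9,10,10,10,11,12,12,13,14,14,15,16,18,24]

Per-enzyme occurrences:
  NpsVI (TGACAT, off=4): starts [4, 10, 43, 61, 129, 158, 169, 225, 246] → cuts [8, 14, 47, 65, 133, 162, 173, 229, 250]
  QalX (CCGCCC, off=1): starts [74, 136, 152, 180, 194, 231, 256, 272] → cuts [75, 137, 153, 181, 195, 232, 257, 273]
  PtaX (AGGAC, off=1): starts [16, 21, 36, 51, 86, 94, 108, 142, 186, 203, 211, 220, 284] → cuts [17, 22, 37, 52, 87, 95, 109, 143, 187, 204, 212, 221, 285]

Pooled cuts: [8, 14, 17, 22, 37, 47, 52, 65, 75, 87, 95, 109, 133, 137, 143, 153, 162, 173, 181, 187, 195, 204, 212, 221, 229, 232, 250, 257, 273, 285]

Fragment lengths:
  8→14: 6 bp
  14→17: 3 bp
  17→22: 5 bp
  22→37: 15 bp
  37→47: 10 bp
  47→52: 5 bp
  52→65: 13 bp
  65→75: 10 bp
  75→87: 12 bp
  87→95: 8 bp
  95→109: 14 bp
  109→133: 24 bp
  133→137: 4 bp
  137→143: 6 bp
  143→153: 10 bp
  153→162: 9 bp
  162→173: 11 bp
  173→181: 8 bp
  181→187: 6 bp
  187→195: 8 bp
  195→204: 9 bp
  204→212: 8 bp
  212→221: 9 bp
  221→229: 8 bp
  229→232: 3 bp
  232→250: 18 bp
  250→257: 7 bp
  257→273: 16 bp
  273→285: 12 bp
  285→8 (wrap): 291-285+8 = 14 bp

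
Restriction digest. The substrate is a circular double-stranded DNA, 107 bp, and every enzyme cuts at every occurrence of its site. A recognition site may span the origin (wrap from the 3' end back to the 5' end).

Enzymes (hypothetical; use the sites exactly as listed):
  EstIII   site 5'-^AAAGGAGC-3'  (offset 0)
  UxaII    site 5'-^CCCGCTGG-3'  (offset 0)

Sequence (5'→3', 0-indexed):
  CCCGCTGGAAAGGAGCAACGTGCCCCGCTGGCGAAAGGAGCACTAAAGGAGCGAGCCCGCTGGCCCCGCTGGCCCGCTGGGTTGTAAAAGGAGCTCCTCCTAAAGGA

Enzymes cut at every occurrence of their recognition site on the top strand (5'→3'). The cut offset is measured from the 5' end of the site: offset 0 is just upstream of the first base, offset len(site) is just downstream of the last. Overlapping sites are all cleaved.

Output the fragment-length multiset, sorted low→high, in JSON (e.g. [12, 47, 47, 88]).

[8,8,9,10,11,11,14,15,21]

Site scan:
  EstIII (AAAGGAGC, off=0): starts [8, 33, 44, 86] → cuts [8, 33, 44, 86]
  UxaII (CCCGCTGG, off=0): starts [0, 23, 55, 64, 72] → cuts [0, 23, 55, 64, 72]

All cut coordinates (distinct, sorted): [0, 8, 23, 33, 44, 55, 64, 72, 86]

Fragment lengths:
  0→8: 8 bp
  8→23: 15 bp
  23→33: 10 bp
  33→44: 11 bp
  44→55: 11 bp
  55→64: 9 bp
  64→72: 8 bp
  72→86: 14 bp
  86→0 (wrap): 107-86+0 = 21 bp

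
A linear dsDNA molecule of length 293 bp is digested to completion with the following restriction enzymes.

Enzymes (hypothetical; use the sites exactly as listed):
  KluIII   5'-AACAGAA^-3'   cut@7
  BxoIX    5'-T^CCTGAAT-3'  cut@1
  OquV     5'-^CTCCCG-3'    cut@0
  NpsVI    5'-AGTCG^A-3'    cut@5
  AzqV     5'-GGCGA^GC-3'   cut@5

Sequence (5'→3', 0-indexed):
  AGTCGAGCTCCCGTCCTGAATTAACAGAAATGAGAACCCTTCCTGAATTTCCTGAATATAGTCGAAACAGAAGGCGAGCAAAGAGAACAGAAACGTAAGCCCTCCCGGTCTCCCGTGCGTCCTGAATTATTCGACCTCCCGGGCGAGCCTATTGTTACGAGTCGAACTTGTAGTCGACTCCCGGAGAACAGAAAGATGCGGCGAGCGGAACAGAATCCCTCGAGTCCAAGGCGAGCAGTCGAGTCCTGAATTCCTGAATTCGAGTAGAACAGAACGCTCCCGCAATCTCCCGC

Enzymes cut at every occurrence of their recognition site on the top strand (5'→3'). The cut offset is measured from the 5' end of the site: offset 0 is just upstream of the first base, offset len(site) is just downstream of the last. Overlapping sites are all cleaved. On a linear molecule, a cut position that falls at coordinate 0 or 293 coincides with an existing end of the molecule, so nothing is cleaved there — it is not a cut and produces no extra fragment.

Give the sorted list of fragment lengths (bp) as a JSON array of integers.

[1,2,2,3,5,5,7,7,7,8,8,8,9,9,10,11,11,11,11,12,12,14,15,15,15,16,18,19,22]

Site scan:
  KluIII AACAGAA/7: at [22, 65, 85, 186, 208, 267] ⇒ [29, 72, 92, 193, 215, 274]
  BxoIX TCCTGAAT/1: at [13, 40, 49, 119, 243, 251] ⇒ [14, 41, 50, 120, 244, 252]
  OquV CTCCCG/0: at [7, 101, 109, 135, 177, 276, 286] ⇒ [7, 101, 109, 135, 177, 276, 286]
  NpsVI AGTCGA/5: at [0, 59, 159, 171, 236] ⇒ [5, 64, 164, 176, 241]
  AzqV GGCGAGC/5: at [72, 141, 199, 229] ⇒ [77, 146, 204, 234]

All cut coordinates (distinct, sorted): [5, 7, 14, 29, 41, 50, 64, 72, 77, 92, 101, 109, 120, 135, 146, 164, 176, 177, 193, 204, 215, 234, 241, 244, 252, 274, 276, 286]

Fragment lengths:
  [0,5): 5 bp
  [5,7): 2 bp
  [7,14): 7 bp
  [14,29): 15 bp
  [29,41): 12 bp
  [41,50): 9 bp
  [50,64): 14 bp
  [64,72): 8 bp
  [72,77): 5 bp
  [77,92): 15 bp
  [92,101): 9 bp
  [101,109): 8 bp
  [109,120): 11 bp
  [120,135): 15 bp
  [135,146): 11 bp
  [146,164): 18 bp
  [164,176): 12 bp
  [176,177): 1 bp
  [177,193): 16 bp
  [193,204): 11 bp
  [204,215): 11 bp
  [215,234): 19 bp
  [234,241): 7 bp
  [241,244): 3 bp
  [244,252): 8 bp
  [252,274): 22 bp
  [274,276): 2 bp
  [276,286): 10 bp
  [286,293): 7 bp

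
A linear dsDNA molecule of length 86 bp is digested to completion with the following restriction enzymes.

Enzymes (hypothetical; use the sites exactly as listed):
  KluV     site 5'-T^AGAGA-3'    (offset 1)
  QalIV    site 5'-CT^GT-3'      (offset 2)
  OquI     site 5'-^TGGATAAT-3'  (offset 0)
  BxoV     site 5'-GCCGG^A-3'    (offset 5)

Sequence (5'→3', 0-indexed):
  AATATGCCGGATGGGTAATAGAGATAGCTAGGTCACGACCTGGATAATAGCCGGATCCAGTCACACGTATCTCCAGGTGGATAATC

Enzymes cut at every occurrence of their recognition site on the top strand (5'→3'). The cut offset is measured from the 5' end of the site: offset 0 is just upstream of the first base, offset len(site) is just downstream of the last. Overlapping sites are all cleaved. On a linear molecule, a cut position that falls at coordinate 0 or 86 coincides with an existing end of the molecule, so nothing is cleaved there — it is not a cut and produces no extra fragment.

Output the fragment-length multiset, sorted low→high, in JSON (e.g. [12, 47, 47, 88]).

Scan for sites:
  KluV TAGAGA/1: at [18] ⇒ [19]
  QalIV (CTGT, off=2): no sites
  OquI TGGATAAT/0: at [40, 77] ⇒ [40, 77]
  BxoV GCCGGA/5: at [5, 49] ⇒ [10, 54]

Pooled cuts: [10, 19, 40, 54, 77]

Fragments:
  [0,10): 10 bp
  [10,19): 9 bp
  [19,40): 21 bp
  [40,54): 14 bp
  [54,77): 23 bp
  [77,86): 9 bp

[9,9,10,14,21,23]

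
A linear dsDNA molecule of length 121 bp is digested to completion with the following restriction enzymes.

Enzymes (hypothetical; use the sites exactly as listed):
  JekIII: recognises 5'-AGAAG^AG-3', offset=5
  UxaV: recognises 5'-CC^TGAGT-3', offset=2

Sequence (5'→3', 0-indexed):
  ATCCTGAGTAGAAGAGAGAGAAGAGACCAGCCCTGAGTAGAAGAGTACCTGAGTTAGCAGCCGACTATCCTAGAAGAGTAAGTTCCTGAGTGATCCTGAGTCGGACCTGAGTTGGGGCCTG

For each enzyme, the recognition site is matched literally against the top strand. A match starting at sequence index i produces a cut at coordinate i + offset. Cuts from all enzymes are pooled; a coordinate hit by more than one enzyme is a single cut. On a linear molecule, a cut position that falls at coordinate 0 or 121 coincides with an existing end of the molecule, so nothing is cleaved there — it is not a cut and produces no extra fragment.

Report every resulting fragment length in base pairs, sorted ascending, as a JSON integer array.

Site scan:
  JekIII (AGAAGAG, off=5): starts [9, 18, 38, 71] → cuts [14, 23, 43, 76]
  UxaV (CCTGAGT, off=2): starts [2, 31, 47, 84, 94, 105] → cuts [4, 33, 49, 86, 96, 107]

All cut coordinates (distinct, sorted): [4, 14, 23, 33, 43, 49, 76, 86, 96, 107]

Fragment lengths:
  [0,4): 4 bp
  [4,14): 10 bp
  [14,23): 9 bp
  [23,33): 10 bp
  [33,43): 10 bp
  [43,49): 6 bp
  [49,76): 27 bp
  [76,86): 10 bp
  [86,96): 10 bp
  [96,107): 11 bp
  [107,121): 14 bp

[4,6,9,10,10,10,10,10,11,14,27]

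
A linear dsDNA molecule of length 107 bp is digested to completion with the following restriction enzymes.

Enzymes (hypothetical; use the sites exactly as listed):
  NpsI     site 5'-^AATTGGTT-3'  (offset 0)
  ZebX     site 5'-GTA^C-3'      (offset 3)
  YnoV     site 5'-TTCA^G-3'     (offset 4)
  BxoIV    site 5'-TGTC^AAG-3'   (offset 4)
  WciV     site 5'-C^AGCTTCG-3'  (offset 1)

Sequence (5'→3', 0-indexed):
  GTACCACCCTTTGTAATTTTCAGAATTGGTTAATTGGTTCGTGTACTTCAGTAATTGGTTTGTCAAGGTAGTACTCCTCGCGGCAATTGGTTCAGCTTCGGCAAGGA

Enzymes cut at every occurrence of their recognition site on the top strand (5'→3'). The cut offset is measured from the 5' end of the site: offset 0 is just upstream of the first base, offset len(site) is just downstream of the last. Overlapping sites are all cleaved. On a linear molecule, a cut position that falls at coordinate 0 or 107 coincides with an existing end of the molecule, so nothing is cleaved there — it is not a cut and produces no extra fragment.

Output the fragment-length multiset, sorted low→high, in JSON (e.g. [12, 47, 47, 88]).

Scan for sites:
  NpsI (AATTGGTT, off=0): starts [23, 31, 52, 84] → cuts [23, 31, 52, 84]
  ZebX (GTAC, off=3): starts [0, 42, 70] → cuts [3, 45, 73]
  YnoV (TTCAG, off=4): starts [18, 46, 90] → cuts [22, 50, 94]
  BxoIV (TGTCAAG, off=4): starts [60] → cuts [64]
  WciV (CAGCTTCG, off=1): starts [92] → cuts [93]

Pooled cuts: [3, 22, 23, 31, 45, 50, 52, 64, 73, 84, 93, 94]

Fragments:
  [0,3): 3 bp
  [3,22): 19 bp
  [22,23): 1 bp
  [23,31): 8 bp
  [31,45): 14 bp
  [45,50): 5 bp
  [50,52): 2 bp
  [52,64): 12 bp
  [64,73): 9 bp
  [73,84): 11 bp
  [84,93): 9 bp
  [93,94): 1 bp
  [94,107): 13 bp

[1,1,2,3,5,8,9,9,11,12,13,14,19]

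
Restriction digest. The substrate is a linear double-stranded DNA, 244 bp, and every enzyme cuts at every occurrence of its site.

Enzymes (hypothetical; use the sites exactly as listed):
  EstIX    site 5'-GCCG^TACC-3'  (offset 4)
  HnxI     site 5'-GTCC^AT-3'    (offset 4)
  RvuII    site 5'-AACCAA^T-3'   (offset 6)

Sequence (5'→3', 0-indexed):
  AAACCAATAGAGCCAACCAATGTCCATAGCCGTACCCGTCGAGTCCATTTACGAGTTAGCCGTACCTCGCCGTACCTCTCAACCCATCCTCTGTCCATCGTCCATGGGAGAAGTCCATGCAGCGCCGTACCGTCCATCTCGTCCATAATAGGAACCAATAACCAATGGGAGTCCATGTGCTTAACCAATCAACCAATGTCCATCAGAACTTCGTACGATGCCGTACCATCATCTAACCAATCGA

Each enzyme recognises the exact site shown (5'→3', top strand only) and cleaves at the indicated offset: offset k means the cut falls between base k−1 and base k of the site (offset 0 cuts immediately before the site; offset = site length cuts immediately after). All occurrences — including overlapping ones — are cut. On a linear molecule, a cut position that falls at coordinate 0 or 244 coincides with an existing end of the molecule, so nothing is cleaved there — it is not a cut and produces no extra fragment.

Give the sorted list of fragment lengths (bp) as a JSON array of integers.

[4,5,5,7,7,7,7,8,8,9,9,10,11,13,13,14,14,14,16,17,22,24]

Site scan:
  EstIX (GCCGTACC, off=4): starts [28, 58, 68, 123, 219] → cuts [32, 62, 72, 127, 223]
  HnxI (GTCCAT, off=4): starts [21, 42, 92, 99, 112, 131, 140, 170, 197] → cuts [25, 46, 96, 103, 116, 135, 144, 174, 201]
  RvuII (AACCAAT, off=6): starts [1, 14, 152, 159, 182, 190, 234] → cuts [7, 20, 158, 165, 188, 196, 240]

Pooled cuts: [7, 20, 25, 32, 46, 62, 72, 96, 103, 116, 127, 135, 144, 158, 165, 174, 188, 196, 201, 223, 240]

Fragment lengths:
  [0,7): 7 bp
  [7,20): 13 bp
  [20,25): 5 bp
  [25,32): 7 bp
  [32,46): 14 bp
  [46,62): 16 bp
  [62,72): 10 bp
  [72,96): 24 bp
  [96,103): 7 bp
  [103,116): 13 bp
  [116,127): 11 bp
  [127,135): 8 bp
  [135,144): 9 bp
  [144,158): 14 bp
  [158,165): 7 bp
  [165,174): 9 bp
  [174,188): 14 bp
  [188,196): 8 bp
  [196,201): 5 bp
  [201,223): 22 bp
  [223,240): 17 bp
  [240,244): 4 bp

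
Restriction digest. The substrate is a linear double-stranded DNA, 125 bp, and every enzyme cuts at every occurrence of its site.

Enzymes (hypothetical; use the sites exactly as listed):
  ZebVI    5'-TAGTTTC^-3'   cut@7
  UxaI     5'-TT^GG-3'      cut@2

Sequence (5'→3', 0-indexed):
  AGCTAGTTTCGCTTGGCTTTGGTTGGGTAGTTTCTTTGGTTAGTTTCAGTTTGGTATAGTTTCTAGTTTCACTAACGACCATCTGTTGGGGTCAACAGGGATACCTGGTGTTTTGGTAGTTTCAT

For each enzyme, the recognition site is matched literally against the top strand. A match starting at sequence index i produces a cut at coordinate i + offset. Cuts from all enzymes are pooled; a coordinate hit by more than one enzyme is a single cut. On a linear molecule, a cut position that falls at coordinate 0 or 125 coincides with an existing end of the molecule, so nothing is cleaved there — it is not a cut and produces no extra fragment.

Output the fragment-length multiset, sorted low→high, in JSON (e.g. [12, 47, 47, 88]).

Per-enzyme occurrences:
  ZebVI (TAGTTTC, off=7): starts [3, 27, 40, 56, 63, 116] → cuts [10, 34, 47, 63, 70, 123]
  UxaI (TTGG, off=2): starts [12, 18, 22, 35, 50, 85, 112] → cuts [14, 20, 24, 37, 52, 87, 114]

All cut coordinates (distinct, sorted): [10, 14, 20, 24, 34, 37, 47, 52, 63, 70, 87, 114, 123]

Fragment lengths:
  [0,10): 10 bp
  [10,14): 4 bp
  [14,20): 6 bp
  [20,24): 4 bp
  [24,34): 10 bp
  [34,37): 3 bp
  [37,47): 10 bp
  [47,52): 5 bp
  [52,63): 11 bp
  [63,70): 7 bp
  [70,87): 17 bp
  [87,114): 27 bp
  [114,123): 9 bp
  [123,125): 2 bp

[2,3,4,4,5,6,7,9,10,10,10,11,17,27]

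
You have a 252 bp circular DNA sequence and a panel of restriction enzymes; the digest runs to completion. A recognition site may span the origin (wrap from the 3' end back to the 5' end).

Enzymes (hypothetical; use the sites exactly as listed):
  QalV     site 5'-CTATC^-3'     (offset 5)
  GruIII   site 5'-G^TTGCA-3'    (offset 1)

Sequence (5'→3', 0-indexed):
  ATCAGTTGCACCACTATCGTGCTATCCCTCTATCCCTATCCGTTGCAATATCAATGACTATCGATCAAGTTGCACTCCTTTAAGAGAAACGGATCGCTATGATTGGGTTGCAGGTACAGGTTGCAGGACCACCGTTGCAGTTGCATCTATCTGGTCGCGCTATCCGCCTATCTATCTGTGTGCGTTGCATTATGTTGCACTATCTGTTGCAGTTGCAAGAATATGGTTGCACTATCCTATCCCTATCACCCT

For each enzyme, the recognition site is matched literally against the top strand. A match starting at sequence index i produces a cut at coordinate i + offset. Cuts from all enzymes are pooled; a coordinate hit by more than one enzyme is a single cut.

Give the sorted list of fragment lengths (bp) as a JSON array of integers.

Per-enzyme occurrences:
  QalV (CTATC, off=5): starts [13, 21, 29, 35, 57, 146, 159, 167, 171, 199, 231, 236, 242, 250] → cuts [3, 18, 26, 34, 40, 62, 151, 164, 172, 176, 204, 236, 241, 247]
  GruIII (GTTGCA, off=1): starts [4, 41, 68, 106, 119, 133, 139, 183, 193, 205, 211, 225] → cuts [5, 42, 69, 107, 120, 134, 140, 184, 194, 206, 212, 226]

Pooled cuts: [3, 5, 18, 26, 34, 40, 42, 62, 69, 107, 120, 134, 140, 151, 164, 172, 176, 184, 194, 204, 206, 212, 226, 236, 241, 247]

Fragment lengths:
  3→5: 2 bp
  5→18: 13 bp
  18→26: 8 bp
  26→34: 8 bp
  34→40: 6 bp
  40→42: 2 bp
  42→62: 20 bp
  62→69: 7 bp
  69→107: 38 bp
  107→120: 13 bp
  120→134: 14 bp
  134→140: 6 bp
  140→151: 11 bp
  151→164: 13 bp
  164→172: 8 bp
  172→176: 4 bp
  176→184: 8 bp
  184→194: 10 bp
  194→204: 10 bp
  204→206: 2 bp
  206→212: 6 bp
  212→226: 14 bp
  226→236: 10 bp
  236→241: 5 bp
  241→247: 6 bp
  247→3 (wrap): 252-247+3 = 8 bp

[2,2,2,4,5,6,6,6,6,7,8,8,8,8,8,10,10,10,11,13,13,13,14,14,20,38]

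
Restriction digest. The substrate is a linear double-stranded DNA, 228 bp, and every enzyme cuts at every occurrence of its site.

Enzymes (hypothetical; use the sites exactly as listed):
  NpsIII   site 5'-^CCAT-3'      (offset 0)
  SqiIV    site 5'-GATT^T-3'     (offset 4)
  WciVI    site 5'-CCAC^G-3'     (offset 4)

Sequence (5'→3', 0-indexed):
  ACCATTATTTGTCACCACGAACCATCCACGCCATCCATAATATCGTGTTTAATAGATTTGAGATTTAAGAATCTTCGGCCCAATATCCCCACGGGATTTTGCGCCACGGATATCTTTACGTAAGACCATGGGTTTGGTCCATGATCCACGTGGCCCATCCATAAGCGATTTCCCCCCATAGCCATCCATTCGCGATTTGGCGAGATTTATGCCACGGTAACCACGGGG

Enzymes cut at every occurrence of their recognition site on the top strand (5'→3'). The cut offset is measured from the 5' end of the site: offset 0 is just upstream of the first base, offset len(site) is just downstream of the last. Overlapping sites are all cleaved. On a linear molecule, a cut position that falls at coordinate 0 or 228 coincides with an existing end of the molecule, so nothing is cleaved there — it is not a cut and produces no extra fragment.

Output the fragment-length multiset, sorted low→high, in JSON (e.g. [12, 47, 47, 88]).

[1,1,3,4,4,4,4,5,5,6,6,7,8,8,9,9,10,11,12,12,13,17,18,24,27]

Per-enzyme occurrences:
  NpsIII (CCAT, off=0): starts [1, 21, 30, 34, 125, 138, 154, 158, 175, 181, 185] → cuts [1, 21, 30, 34, 125, 138, 154, 158, 175, 181, 185]
  SqiIV (GATTT, off=4): starts [54, 61, 94, 166, 193, 203] → cuts [58, 65, 98, 170, 197, 207]
  WciVI (CCACG, off=4): starts [14, 25, 88, 103, 145, 211, 220] → cuts [18, 29, 92, 107, 149, 215, 224]

All cut coordinates (distinct, sorted): [1, 18, 21, 29, 30, 34, 58, 65, 92, 98, 107, 125, 138, 149, 154, 158, 170, 175, 181, 185, 197, 207, 215, 224]

Fragments:
  [0,1): 1 bp
  [1,18): 17 bp
  [18,21): 3 bp
  [21,29): 8 bp
  [29,30): 1 bp
  [30,34): 4 bp
  [34,58): 24 bp
  [58,65): 7 bp
  [65,92): 27 bp
  [92,98): 6 bp
  [98,107): 9 bp
  [107,125): 18 bp
  [125,138): 13 bp
  [138,149): 11 bp
  [149,154): 5 bp
  [154,158): 4 bp
  [158,170): 12 bp
  [170,175): 5 bp
  [175,181): 6 bp
  [181,185): 4 bp
  [185,197): 12 bp
  [197,207): 10 bp
  [207,215): 8 bp
  [215,224): 9 bp
  [224,228): 4 bp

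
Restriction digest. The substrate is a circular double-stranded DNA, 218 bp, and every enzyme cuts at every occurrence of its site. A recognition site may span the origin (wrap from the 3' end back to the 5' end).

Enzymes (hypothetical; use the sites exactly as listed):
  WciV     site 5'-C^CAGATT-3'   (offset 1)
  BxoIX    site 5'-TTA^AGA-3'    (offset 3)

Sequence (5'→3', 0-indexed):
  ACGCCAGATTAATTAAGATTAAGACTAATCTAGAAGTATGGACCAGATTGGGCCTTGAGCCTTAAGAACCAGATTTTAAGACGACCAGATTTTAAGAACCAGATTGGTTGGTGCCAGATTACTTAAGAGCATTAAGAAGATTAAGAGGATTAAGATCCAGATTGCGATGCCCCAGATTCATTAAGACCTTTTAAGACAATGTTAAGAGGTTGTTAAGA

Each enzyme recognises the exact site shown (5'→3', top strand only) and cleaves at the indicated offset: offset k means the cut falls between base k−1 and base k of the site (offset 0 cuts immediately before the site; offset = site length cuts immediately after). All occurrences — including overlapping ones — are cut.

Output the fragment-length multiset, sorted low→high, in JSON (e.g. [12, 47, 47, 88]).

Per-enzyme occurrences:
  WciV (CCAGATT, off=1): starts [3, 42, 68, 84, 98, 113, 156, 171] → cuts [4, 43, 69, 85, 99, 114, 157, 172]
  BxoIX (TTAAGA, off=3): starts [12, 18, 61, 75, 91, 122, 131, 140, 149, 180, 190, 201, 212] → cuts [15, 21, 64, 78, 94, 125, 134, 143, 152, 183, 193, 204, 215]

All cut coordinates (distinct, sorted): [4, 15, 21, 43, 64, 69, 78, 85, 94, 99, 114, 125, 134, 143, 152, 157, 172, 183, 193, 204, 215]

Fragments:
  4→15: 11 bp
  15→21: 6 bp
  21→43: 22 bp
  43→64: 21 bp
  64→69: 5 bp
  69→78: 9 bp
  78→85: 7 bp
  85→94: 9 bp
  94→99: 5 bp
  99→114: 15 bp
  114→125: 11 bp
  125→134: 9 bp
  134→143: 9 bp
  143→152: 9 bp
  152→157: 5 bp
  157→172: 15 bp
  172→183: 11 bp
  183→193: 10 bp
  193→204: 11 bp
  204→215: 11 bp
  215→4 (wrap): 218-215+4 = 7 bp

[5,5,5,6,7,7,9,9,9,9,9,10,11,11,11,11,11,15,15,21,22]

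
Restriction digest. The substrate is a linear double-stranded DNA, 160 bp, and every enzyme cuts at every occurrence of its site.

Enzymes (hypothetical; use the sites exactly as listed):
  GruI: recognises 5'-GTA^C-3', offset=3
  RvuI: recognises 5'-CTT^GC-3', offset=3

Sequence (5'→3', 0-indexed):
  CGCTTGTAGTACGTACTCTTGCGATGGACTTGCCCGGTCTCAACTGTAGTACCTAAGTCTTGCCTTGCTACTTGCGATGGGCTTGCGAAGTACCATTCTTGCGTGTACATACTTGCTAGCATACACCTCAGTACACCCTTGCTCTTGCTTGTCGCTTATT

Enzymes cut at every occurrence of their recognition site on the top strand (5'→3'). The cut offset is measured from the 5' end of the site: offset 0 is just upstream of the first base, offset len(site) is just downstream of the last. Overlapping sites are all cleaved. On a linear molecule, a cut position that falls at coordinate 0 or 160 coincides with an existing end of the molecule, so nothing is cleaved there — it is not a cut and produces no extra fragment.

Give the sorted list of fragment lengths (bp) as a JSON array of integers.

Per-enzyme occurrences:
  GruI GTAC/3: at [8, 12, 48, 89, 104, 130] ⇒ [11, 15, 51, 92, 107, 133]
  RvuI CTTGC/3: at [17, 28, 58, 63, 70, 81, 97, 111, 137, 143] ⇒ [20, 31, 61, 66, 73, 84, 100, 114, 140, 146]

All cut coordinates (distinct, sorted): [11, 15, 20, 31, 51, 61, 66, 73, 84, 92, 100, 107, 114, 133, 140, 146]

Fragment lengths:
  [0,11): 11 bp
  [11,15): 4 bp
  [15,20): 5 bp
  [20,31): 11 bp
  [31,51): 20 bp
  [51,61): 10 bp
  [61,66): 5 bp
  [66,73): 7 bp
  [73,84): 11 bp
  [84,92): 8 bp
  [92,100): 8 bp
  [100,107): 7 bp
  [107,114): 7 bp
  [114,133): 19 bp
  [133,140): 7 bp
  [140,146): 6 bp
  [146,160): 14 bp

[4,5,5,6,7,7,7,7,8,8,10,11,11,11,14,19,20]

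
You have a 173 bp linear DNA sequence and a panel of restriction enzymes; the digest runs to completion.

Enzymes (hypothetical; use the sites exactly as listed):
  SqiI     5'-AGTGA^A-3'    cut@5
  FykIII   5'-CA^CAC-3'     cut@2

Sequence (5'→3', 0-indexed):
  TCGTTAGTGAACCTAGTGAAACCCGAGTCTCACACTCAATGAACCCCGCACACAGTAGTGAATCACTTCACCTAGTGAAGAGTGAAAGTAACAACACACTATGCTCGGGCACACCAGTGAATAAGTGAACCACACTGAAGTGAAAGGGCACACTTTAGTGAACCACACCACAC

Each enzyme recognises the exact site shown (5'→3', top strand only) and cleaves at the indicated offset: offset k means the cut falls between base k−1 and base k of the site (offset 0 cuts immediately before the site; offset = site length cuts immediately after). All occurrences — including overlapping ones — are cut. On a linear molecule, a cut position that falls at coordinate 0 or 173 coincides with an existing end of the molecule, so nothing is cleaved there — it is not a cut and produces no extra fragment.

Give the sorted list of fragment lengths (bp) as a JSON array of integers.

[3,4,4,5,7,7,8,9,9,10,11,11,11,11,13,15,17,18]

Per-enzyme occurrences:
  SqiI (AGTGAA, off=5): starts [5, 14, 56, 73, 80, 115, 123, 138, 156] → cuts [10, 19, 61, 78, 85, 120, 128, 143, 161]
  FykIII (CACAC, off=2): starts [30, 48, 94, 109, 130, 148, 163, 168] → cuts [32, 50, 96, 111, 132, 150, 165, 170]

All cut coordinates (distinct, sorted): [10, 19, 32, 50, 61, 78, 85, 96, 111, 120, 128, 132, 143, 150, 161, 165, 170]

Fragments:
  [0,10): 10 bp
  [10,19): 9 bp
  [19,32): 13 bp
  [32,50): 18 bp
  [50,61): 11 bp
  [61,78): 17 bp
  [78,85): 7 bp
  [85,96): 11 bp
  [96,111): 15 bp
  [111,120): 9 bp
  [120,128): 8 bp
  [128,132): 4 bp
  [132,143): 11 bp
  [143,150): 7 bp
  [150,161): 11 bp
  [161,165): 4 bp
  [165,170): 5 bp
  [170,173): 3 bp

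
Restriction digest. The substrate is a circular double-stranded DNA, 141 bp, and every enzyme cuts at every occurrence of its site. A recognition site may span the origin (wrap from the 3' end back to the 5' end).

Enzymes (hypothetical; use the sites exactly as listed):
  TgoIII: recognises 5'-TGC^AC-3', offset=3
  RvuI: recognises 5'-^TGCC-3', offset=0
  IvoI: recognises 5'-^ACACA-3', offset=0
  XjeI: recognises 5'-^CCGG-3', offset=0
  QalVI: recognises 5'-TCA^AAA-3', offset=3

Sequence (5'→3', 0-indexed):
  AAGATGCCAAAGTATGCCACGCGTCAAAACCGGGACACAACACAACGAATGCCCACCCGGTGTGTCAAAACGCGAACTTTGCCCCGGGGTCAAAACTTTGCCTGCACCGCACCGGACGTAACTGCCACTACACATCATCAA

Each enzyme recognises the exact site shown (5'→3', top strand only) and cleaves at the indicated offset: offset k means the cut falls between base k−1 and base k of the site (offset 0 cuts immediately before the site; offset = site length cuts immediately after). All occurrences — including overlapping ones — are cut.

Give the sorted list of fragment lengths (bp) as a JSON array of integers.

[3,4,5,5,5,6,6,7,7,7,9,10,10,11,11,11,12,12]

Site scan:
  TgoIII TGCAC/3: at [102] ⇒ [105]
  RvuI TGCC/0: at [4, 14, 49, 79, 98, 122] ⇒ [4, 14, 49, 79, 98, 122]
  IvoI ACACA/0: at [34, 39, 129] ⇒ [34, 39, 129]
  XjeI CCGG/0: at [29, 56, 83, 111] ⇒ [29, 56, 83, 111]
  QalVI TCAAAA/3: at [23, 64, 89, 137] ⇒ [26, 67, 92, 140]

Pooled cuts: [4, 14, 26, 29, 34, 39, 49, 56, 67, 79, 83, 92, 98, 105, 111, 122, 129, 140]

Fragments:
  4→14: 10 bp
  14→26: 12 bp
  26→29: 3 bp
  29→34: 5 bp
  34→39: 5 bp
  39→49: 10 bp
  49→56: 7 bp
  56→67: 11 bp
  67→79: 12 bp
  79→83: 4 bp
  83→92: 9 bp
  92→98: 6 bp
  98→105: 7 bp
  105→111: 6 bp
  111→122: 11 bp
  122→129: 7 bp
  129→140: 11 bp
  140→4 (wrap): 141-140+4 = 5 bp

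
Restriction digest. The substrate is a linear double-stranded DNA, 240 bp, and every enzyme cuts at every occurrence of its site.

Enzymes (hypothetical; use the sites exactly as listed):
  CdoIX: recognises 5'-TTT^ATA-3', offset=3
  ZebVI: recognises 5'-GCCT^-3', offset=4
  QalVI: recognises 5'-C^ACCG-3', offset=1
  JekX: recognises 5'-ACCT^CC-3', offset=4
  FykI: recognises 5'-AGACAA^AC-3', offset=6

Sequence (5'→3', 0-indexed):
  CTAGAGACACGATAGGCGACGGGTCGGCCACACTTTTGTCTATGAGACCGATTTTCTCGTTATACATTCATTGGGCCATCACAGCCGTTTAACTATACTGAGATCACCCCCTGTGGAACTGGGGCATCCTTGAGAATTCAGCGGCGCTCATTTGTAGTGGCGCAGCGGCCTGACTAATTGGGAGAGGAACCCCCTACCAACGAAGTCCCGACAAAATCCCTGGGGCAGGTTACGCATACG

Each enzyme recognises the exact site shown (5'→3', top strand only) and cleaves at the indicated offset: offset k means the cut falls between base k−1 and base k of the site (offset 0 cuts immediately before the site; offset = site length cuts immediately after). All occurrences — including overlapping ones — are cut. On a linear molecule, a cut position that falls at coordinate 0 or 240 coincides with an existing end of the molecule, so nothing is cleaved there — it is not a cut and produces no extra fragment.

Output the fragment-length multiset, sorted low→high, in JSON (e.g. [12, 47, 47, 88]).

[69,171]

Scan for sites:
  CdoIX (TTTATA, off=3): no sites
  ZebVI GCCT/4: at [167] ⇒ [171]
  QalVI (CACCG, off=1): no sites
  JekX (ACCTCC, off=4): no sites
  FykI (AGACAAAC, off=6): no sites

Pooled cuts: [171]

Fragments:
  [0,171): 171 bp
  [171,240): 69 bp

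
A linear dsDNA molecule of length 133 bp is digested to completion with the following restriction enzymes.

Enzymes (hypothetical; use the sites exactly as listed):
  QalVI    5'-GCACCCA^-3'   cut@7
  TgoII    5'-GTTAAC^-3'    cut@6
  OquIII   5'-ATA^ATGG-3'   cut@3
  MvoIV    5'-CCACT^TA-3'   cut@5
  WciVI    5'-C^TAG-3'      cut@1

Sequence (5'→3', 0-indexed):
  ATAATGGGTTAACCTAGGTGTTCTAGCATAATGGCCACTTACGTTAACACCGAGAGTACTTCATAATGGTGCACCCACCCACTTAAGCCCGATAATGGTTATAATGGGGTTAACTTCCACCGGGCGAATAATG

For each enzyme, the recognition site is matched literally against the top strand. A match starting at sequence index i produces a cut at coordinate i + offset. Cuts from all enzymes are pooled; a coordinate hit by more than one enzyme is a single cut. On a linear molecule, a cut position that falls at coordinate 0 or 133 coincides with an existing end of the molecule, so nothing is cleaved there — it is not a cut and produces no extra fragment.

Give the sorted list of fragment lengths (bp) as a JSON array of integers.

Site scan:
  QalVI (GCACCCA, off=7): starts [70] → cuts [77]
  TgoII (GTTAAC, off=6): starts [7, 42, 108] → cuts [13, 48, 114]
  OquIII (ATAATGG, off=3): starts [0, 27, 62, 91, 100] → cuts [3, 30, 65, 94, 103]
  MvoIV (CCACTTA, off=5): starts [34, 78] → cuts [39, 83]
  WciVI (CTAG, off=1): starts [13, 22] → cuts [14, 23]

All cut coordinates (distinct, sorted): [3, 13, 14, 23, 30, 39, 48, 65, 77, 83, 94, 103, 114]

Fragment lengths:
  [0,3): 3 bp
  [3,13): 10 bp
  [13,14): 1 bp
  [14,23): 9 bp
  [23,30): 7 bp
  [30,39): 9 bp
  [39,48): 9 bp
  [48,65): 17 bp
  [65,77): 12 bp
  [77,83): 6 bp
  [83,94): 11 bp
  [94,103): 9 bp
  [103,114): 11 bp
  [114,133): 19 bp

[1,3,6,7,9,9,9,9,10,11,11,12,17,19]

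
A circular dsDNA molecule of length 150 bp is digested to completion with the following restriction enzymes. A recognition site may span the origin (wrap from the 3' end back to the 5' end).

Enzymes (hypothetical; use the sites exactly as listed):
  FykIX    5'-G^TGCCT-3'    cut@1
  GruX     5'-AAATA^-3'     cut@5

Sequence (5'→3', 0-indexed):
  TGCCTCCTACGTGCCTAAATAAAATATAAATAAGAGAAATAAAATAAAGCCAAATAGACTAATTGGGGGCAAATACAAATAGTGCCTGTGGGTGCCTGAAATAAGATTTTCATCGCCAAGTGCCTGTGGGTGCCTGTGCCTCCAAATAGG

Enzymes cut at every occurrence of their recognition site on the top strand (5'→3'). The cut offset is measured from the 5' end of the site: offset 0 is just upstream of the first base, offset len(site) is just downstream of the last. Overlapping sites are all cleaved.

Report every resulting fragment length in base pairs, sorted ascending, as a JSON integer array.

Per-enzyme occurrences:
  FykIX GTGCCT/1: at [10, 81, 91, 119, 129, 135, 149] ⇒ [0, 11, 82, 92, 120, 130, 136]
  GruX AAATA/5: at [16, 21, 27, 36, 41, 51, 70, 76, 98, 143] ⇒ [21, 26, 32, 41, 46, 56, 75, 81, 103, 148]

Pooled cuts: [0, 11, 21, 26, 32, 41, 46, 56, 75, 81, 82, 92, 103, 120, 130, 136, 148]

Fragment lengths:
  0→11: 11 bp
  11→21: 10 bp
  21→26: 5 bp
  26→32: 6 bp
  32→41: 9 bp
  41→46: 5 bp
  46→56: 10 bp
  56→75: 19 bp
  75→81: 6 bp
  81→82: 1 bp
  82→92: 10 bp
  92→103: 11 bp
  103→120: 17 bp
  120→130: 10 bp
  130→136: 6 bp
  136→148: 12 bp
  148→0 (wrap): 150-148+0 = 2 bp

[1,2,5,5,6,6,6,9,10,10,10,10,11,11,12,17,19]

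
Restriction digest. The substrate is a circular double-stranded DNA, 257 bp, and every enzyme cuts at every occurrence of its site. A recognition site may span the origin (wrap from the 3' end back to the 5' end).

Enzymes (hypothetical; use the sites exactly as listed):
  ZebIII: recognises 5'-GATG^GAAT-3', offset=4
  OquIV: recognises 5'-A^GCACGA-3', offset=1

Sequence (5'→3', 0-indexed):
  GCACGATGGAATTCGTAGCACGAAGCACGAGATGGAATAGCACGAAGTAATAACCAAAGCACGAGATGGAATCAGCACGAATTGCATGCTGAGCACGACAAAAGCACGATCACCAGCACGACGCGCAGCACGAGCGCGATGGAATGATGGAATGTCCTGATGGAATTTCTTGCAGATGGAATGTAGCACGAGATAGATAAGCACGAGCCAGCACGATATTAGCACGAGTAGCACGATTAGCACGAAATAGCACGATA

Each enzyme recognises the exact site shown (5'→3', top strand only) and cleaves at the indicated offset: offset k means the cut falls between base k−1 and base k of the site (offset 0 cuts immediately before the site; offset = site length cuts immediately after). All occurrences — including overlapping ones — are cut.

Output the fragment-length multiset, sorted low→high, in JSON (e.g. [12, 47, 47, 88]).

Site scan:
  ZebIII GATGGAAT/4: at [4, 30, 64, 137, 145, 158, 174] ⇒ [8, 34, 68, 141, 149, 162, 178]
  OquIV AGCACGA/1: at [16, 23, 38, 57, 73, 91, 102, 114, 126, 184, 199, 209, 220, 229, 238, 248, 256] ⇒ [0, 17, 24, 39, 58, 74, 92, 103, 115, 127, 185, 200, 210, 221, 230, 239, 249]

Pooled cuts: [0, 8, 17, 24, 34, 39, 58, 68, 74, 92, 103, 115, 127, 141, 149, 162, 178, 185, 200, 210, 221, 230, 239, 249]

Fragments:
  0→8: 8 bp
  8→17: 9 bp
  17→24: 7 bp
  24→34: 10 bp
  34→39: 5 bp
  39→58: 19 bp
  58→68: 10 bp
  68→74: 6 bp
  74→92: 18 bp
  92→103: 11 bp
  103→115: 12 bp
  115→127: 12 bp
  127→141: 14 bp
  141→149: 8 bp
  149→162: 13 bp
  162→178: 16 bp
  178→185: 7 bp
  185→200: 15 bp
  200→210: 10 bp
  210→221: 11 bp
  221→230: 9 bp
  230→239: 9 bp
  239→249: 10 bp
  249→0 (wrap): 257-249+0 = 8 bp

[5,6,7,7,8,8,8,9,9,9,10,10,10,10,11,11,12,12,13,14,15,16,18,19]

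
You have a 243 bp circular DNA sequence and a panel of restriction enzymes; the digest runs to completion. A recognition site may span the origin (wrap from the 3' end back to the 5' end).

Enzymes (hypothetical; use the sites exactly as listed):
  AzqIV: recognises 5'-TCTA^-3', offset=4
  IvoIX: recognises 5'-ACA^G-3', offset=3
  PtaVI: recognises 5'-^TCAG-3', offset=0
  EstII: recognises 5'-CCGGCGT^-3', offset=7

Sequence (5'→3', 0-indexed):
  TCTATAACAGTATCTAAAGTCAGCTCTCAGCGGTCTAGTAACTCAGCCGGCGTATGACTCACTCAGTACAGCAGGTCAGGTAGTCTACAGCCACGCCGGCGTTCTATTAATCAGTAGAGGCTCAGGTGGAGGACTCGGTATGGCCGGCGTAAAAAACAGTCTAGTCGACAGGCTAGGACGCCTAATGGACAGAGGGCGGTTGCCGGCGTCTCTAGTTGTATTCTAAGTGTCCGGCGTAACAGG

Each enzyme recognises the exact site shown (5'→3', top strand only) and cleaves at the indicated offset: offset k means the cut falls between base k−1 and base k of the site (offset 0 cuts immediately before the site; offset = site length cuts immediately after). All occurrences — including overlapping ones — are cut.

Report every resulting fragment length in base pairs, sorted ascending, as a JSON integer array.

[2,3,4,4,4,5,5,5,5,5,6,7,7,7,8,8,9,11,11,11,11,12,12,13,18,21,29]

Per-enzyme occurrences:
  AzqIV (TCTA, off=4): starts [0, 12, 33, 83, 102, 159, 210, 221] → cuts [4, 16, 37, 87, 106, 163, 214, 225]
  IvoIX (ACAG, off=3): starts [6, 67, 86, 155, 167, 188, 238] → cuts [9, 70, 89, 158, 170, 191, 241]
  PtaVI (TCAG, off=0): starts [19, 26, 42, 62, 75, 110, 121] → cuts [19, 26, 42, 62, 75, 110, 121]
  EstII (CCGGCGT, off=7): starts [46, 95, 143, 202, 230] → cuts [53, 102, 150, 209, 237]

Pooled cuts: [4, 9, 16, 19, 26, 37, 42, 53, 62, 70, 75, 87, 89, 102, 106, 110, 121, 150, 158, 163, 170, 191, 209, 214, 225, 237, 241]

Fragments:
  4→9: 5 bp
  9→16: 7 bp
  16→19: 3 bp
  19→26: 7 bp
  26→37: 11 bp
  37→42: 5 bp
  42→53: 11 bp
  53→62: 9 bp
  62→70: 8 bp
  70→75: 5 bp
  75→87: 12 bp
  87→89: 2 bp
  89→102: 13 bp
  102→106: 4 bp
  106→110: 4 bp
  110→121: 11 bp
  121→150: 29 bp
  150→158: 8 bp
  158→163: 5 bp
  163→170: 7 bp
  170→191: 21 bp
  191→209: 18 bp
  209→214: 5 bp
  214→225: 11 bp
  225→237: 12 bp
  237→241: 4 bp
  241→4 (wrap): 243-241+4 = 6 bp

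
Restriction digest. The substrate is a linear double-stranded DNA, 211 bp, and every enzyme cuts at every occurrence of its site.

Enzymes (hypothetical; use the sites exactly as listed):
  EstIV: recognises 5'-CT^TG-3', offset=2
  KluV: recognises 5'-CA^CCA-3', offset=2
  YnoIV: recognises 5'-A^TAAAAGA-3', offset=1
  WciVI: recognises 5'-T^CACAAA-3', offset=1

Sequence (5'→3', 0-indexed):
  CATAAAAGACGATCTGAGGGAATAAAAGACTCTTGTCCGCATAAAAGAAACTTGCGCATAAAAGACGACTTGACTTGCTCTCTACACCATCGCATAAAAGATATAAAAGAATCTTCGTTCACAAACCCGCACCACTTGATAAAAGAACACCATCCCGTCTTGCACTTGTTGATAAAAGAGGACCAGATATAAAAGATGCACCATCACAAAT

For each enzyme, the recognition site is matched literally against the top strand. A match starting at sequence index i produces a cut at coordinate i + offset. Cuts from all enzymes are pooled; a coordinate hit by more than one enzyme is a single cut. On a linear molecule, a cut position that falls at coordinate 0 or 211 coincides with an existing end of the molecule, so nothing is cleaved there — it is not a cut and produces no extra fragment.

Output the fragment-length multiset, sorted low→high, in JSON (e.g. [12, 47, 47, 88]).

[2,3,4,5,5,6,6,6,7,8,8,9,10,11,11,11,11,11,12,12,16,17,20]

Scan for sites:
  EstIV (CTTG, off=2): starts [31, 50, 68, 73, 134, 158, 164] → cuts [33, 52, 70, 75, 136, 160, 166]
  KluV (CACCA, off=2): starts [84, 129, 147, 198] → cuts [86, 131, 149, 200]
  YnoIV (ATAAAAGA, off=1): starts [1, 21, 40, 57, 93, 102, 138, 171, 188] → cuts [2, 22, 41, 58, 94, 103, 139, 172, 189]
  WciVI (TCACAAA, off=1): starts [118, 203] → cuts [119, 204]

All cut coordinates (distinct, sorted): [2, 22, 33, 41, 52, 58, 70, 75, 86, 94, 103, 119, 131, 136, 139, 149, 160, 166, 172, 189, 200, 204]

Fragment lengths:
  [0,2): 2 bp
  [2,22): 20 bp
  [22,33): 11 bp
  [33,41): 8 bp
  [41,52): 11 bp
  [52,58): 6 bp
  [58,70): 12 bp
  [70,75): 5 bp
  [75,86): 11 bp
  [86,94): 8 bp
  [94,103): 9 bp
  [103,119): 16 bp
  [119,131): 12 bp
  [131,136): 5 bp
  [136,139): 3 bp
  [139,149): 10 bp
  [149,160): 11 bp
  [160,166): 6 bp
  [166,172): 6 bp
  [172,189): 17 bp
  [189,200): 11 bp
  [200,204): 4 bp
  [204,211): 7 bp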